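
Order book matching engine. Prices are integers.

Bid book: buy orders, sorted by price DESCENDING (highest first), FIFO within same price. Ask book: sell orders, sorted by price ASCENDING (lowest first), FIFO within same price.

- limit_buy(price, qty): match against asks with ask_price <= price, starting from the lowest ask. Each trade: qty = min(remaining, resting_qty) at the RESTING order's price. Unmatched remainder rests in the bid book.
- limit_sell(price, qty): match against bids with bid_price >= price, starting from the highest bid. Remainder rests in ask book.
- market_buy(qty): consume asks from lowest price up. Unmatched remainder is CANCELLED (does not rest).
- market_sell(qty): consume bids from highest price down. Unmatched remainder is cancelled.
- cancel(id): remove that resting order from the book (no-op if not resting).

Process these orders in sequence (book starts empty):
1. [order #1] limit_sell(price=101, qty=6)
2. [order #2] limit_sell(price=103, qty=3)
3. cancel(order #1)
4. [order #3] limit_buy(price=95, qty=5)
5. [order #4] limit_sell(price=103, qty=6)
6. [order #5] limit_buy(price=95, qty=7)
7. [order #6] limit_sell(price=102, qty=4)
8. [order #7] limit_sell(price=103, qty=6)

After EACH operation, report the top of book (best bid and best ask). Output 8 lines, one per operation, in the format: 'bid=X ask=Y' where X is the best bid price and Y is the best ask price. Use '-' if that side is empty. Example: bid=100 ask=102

Answer: bid=- ask=101
bid=- ask=101
bid=- ask=103
bid=95 ask=103
bid=95 ask=103
bid=95 ask=103
bid=95 ask=102
bid=95 ask=102

Derivation:
After op 1 [order #1] limit_sell(price=101, qty=6): fills=none; bids=[-] asks=[#1:6@101]
After op 2 [order #2] limit_sell(price=103, qty=3): fills=none; bids=[-] asks=[#1:6@101 #2:3@103]
After op 3 cancel(order #1): fills=none; bids=[-] asks=[#2:3@103]
After op 4 [order #3] limit_buy(price=95, qty=5): fills=none; bids=[#3:5@95] asks=[#2:3@103]
After op 5 [order #4] limit_sell(price=103, qty=6): fills=none; bids=[#3:5@95] asks=[#2:3@103 #4:6@103]
After op 6 [order #5] limit_buy(price=95, qty=7): fills=none; bids=[#3:5@95 #5:7@95] asks=[#2:3@103 #4:6@103]
After op 7 [order #6] limit_sell(price=102, qty=4): fills=none; bids=[#3:5@95 #5:7@95] asks=[#6:4@102 #2:3@103 #4:6@103]
After op 8 [order #7] limit_sell(price=103, qty=6): fills=none; bids=[#3:5@95 #5:7@95] asks=[#6:4@102 #2:3@103 #4:6@103 #7:6@103]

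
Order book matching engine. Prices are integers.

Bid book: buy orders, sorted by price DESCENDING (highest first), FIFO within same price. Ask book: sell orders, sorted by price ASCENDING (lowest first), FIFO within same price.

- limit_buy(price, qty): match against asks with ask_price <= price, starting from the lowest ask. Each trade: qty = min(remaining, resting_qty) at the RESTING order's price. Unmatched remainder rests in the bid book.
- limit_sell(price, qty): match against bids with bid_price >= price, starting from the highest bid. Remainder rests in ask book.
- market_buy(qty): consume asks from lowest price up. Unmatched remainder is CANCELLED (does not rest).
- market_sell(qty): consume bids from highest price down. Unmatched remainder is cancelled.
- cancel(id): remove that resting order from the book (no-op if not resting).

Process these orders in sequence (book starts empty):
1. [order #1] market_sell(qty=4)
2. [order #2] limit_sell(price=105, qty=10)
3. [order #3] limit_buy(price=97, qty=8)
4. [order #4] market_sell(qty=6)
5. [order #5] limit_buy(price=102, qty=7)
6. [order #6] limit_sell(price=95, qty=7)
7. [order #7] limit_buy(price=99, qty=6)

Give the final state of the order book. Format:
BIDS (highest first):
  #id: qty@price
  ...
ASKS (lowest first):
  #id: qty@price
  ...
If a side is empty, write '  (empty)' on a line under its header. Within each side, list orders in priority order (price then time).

After op 1 [order #1] market_sell(qty=4): fills=none; bids=[-] asks=[-]
After op 2 [order #2] limit_sell(price=105, qty=10): fills=none; bids=[-] asks=[#2:10@105]
After op 3 [order #3] limit_buy(price=97, qty=8): fills=none; bids=[#3:8@97] asks=[#2:10@105]
After op 4 [order #4] market_sell(qty=6): fills=#3x#4:6@97; bids=[#3:2@97] asks=[#2:10@105]
After op 5 [order #5] limit_buy(price=102, qty=7): fills=none; bids=[#5:7@102 #3:2@97] asks=[#2:10@105]
After op 6 [order #6] limit_sell(price=95, qty=7): fills=#5x#6:7@102; bids=[#3:2@97] asks=[#2:10@105]
After op 7 [order #7] limit_buy(price=99, qty=6): fills=none; bids=[#7:6@99 #3:2@97] asks=[#2:10@105]

Answer: BIDS (highest first):
  #7: 6@99
  #3: 2@97
ASKS (lowest first):
  #2: 10@105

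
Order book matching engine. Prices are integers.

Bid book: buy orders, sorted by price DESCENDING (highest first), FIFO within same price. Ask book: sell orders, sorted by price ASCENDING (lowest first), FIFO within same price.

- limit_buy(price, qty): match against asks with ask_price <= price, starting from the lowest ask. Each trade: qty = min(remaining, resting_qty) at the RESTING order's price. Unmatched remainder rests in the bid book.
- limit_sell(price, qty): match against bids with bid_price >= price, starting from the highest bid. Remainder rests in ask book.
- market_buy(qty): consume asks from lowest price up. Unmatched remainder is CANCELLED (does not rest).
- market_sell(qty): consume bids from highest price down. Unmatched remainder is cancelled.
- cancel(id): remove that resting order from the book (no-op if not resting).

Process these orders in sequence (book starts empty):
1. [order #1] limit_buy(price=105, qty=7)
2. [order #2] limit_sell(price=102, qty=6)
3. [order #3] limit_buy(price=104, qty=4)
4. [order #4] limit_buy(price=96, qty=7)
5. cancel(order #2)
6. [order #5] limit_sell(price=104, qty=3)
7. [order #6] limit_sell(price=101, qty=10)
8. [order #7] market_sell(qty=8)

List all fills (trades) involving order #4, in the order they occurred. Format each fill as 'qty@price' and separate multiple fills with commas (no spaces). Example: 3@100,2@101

After op 1 [order #1] limit_buy(price=105, qty=7): fills=none; bids=[#1:7@105] asks=[-]
After op 2 [order #2] limit_sell(price=102, qty=6): fills=#1x#2:6@105; bids=[#1:1@105] asks=[-]
After op 3 [order #3] limit_buy(price=104, qty=4): fills=none; bids=[#1:1@105 #3:4@104] asks=[-]
After op 4 [order #4] limit_buy(price=96, qty=7): fills=none; bids=[#1:1@105 #3:4@104 #4:7@96] asks=[-]
After op 5 cancel(order #2): fills=none; bids=[#1:1@105 #3:4@104 #4:7@96] asks=[-]
After op 6 [order #5] limit_sell(price=104, qty=3): fills=#1x#5:1@105 #3x#5:2@104; bids=[#3:2@104 #4:7@96] asks=[-]
After op 7 [order #6] limit_sell(price=101, qty=10): fills=#3x#6:2@104; bids=[#4:7@96] asks=[#6:8@101]
After op 8 [order #7] market_sell(qty=8): fills=#4x#7:7@96; bids=[-] asks=[#6:8@101]

Answer: 7@96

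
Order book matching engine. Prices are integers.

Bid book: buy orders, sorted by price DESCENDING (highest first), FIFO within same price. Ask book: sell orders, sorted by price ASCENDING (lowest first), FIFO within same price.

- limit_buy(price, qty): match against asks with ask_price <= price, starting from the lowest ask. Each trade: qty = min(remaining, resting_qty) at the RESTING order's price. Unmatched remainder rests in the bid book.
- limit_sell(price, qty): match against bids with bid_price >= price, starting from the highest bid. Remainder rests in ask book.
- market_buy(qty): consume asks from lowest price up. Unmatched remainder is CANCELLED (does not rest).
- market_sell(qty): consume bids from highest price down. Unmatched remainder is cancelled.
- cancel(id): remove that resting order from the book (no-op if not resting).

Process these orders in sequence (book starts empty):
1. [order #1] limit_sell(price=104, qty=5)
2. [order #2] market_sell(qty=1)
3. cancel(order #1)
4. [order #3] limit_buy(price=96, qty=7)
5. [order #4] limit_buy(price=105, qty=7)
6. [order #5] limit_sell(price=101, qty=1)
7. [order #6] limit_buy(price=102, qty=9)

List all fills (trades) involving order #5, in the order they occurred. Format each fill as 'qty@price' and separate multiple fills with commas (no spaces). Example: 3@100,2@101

After op 1 [order #1] limit_sell(price=104, qty=5): fills=none; bids=[-] asks=[#1:5@104]
After op 2 [order #2] market_sell(qty=1): fills=none; bids=[-] asks=[#1:5@104]
After op 3 cancel(order #1): fills=none; bids=[-] asks=[-]
After op 4 [order #3] limit_buy(price=96, qty=7): fills=none; bids=[#3:7@96] asks=[-]
After op 5 [order #4] limit_buy(price=105, qty=7): fills=none; bids=[#4:7@105 #3:7@96] asks=[-]
After op 6 [order #5] limit_sell(price=101, qty=1): fills=#4x#5:1@105; bids=[#4:6@105 #3:7@96] asks=[-]
After op 7 [order #6] limit_buy(price=102, qty=9): fills=none; bids=[#4:6@105 #6:9@102 #3:7@96] asks=[-]

Answer: 1@105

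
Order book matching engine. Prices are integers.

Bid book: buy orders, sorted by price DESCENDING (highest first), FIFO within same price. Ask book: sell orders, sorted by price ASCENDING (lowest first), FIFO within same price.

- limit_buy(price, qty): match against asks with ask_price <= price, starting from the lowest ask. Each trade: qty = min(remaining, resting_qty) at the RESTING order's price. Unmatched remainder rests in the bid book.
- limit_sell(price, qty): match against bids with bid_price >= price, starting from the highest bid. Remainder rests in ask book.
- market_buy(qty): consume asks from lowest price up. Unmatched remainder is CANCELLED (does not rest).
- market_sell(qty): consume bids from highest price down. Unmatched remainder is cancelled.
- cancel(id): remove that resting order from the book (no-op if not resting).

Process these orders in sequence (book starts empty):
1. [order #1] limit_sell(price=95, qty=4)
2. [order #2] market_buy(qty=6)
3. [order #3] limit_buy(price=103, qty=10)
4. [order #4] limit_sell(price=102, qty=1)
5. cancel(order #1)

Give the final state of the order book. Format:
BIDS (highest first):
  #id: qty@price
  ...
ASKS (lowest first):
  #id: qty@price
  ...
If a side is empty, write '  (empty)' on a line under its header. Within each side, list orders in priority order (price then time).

Answer: BIDS (highest first):
  #3: 9@103
ASKS (lowest first):
  (empty)

Derivation:
After op 1 [order #1] limit_sell(price=95, qty=4): fills=none; bids=[-] asks=[#1:4@95]
After op 2 [order #2] market_buy(qty=6): fills=#2x#1:4@95; bids=[-] asks=[-]
After op 3 [order #3] limit_buy(price=103, qty=10): fills=none; bids=[#3:10@103] asks=[-]
After op 4 [order #4] limit_sell(price=102, qty=1): fills=#3x#4:1@103; bids=[#3:9@103] asks=[-]
After op 5 cancel(order #1): fills=none; bids=[#3:9@103] asks=[-]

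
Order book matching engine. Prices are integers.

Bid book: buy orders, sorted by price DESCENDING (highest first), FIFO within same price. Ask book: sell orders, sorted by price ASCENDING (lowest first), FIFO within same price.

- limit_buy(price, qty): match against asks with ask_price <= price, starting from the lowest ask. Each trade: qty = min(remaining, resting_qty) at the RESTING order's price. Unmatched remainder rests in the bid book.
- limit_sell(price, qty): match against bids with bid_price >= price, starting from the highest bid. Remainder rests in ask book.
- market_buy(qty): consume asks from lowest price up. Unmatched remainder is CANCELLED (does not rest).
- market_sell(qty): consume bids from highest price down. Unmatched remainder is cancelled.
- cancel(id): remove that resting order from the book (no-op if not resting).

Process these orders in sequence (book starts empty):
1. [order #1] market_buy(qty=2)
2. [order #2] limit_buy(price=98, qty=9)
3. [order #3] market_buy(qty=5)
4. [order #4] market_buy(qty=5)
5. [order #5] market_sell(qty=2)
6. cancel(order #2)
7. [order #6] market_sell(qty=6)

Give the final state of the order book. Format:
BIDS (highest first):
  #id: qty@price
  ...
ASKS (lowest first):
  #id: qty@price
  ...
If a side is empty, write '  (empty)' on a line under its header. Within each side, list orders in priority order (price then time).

After op 1 [order #1] market_buy(qty=2): fills=none; bids=[-] asks=[-]
After op 2 [order #2] limit_buy(price=98, qty=9): fills=none; bids=[#2:9@98] asks=[-]
After op 3 [order #3] market_buy(qty=5): fills=none; bids=[#2:9@98] asks=[-]
After op 4 [order #4] market_buy(qty=5): fills=none; bids=[#2:9@98] asks=[-]
After op 5 [order #5] market_sell(qty=2): fills=#2x#5:2@98; bids=[#2:7@98] asks=[-]
After op 6 cancel(order #2): fills=none; bids=[-] asks=[-]
After op 7 [order #6] market_sell(qty=6): fills=none; bids=[-] asks=[-]

Answer: BIDS (highest first):
  (empty)
ASKS (lowest first):
  (empty)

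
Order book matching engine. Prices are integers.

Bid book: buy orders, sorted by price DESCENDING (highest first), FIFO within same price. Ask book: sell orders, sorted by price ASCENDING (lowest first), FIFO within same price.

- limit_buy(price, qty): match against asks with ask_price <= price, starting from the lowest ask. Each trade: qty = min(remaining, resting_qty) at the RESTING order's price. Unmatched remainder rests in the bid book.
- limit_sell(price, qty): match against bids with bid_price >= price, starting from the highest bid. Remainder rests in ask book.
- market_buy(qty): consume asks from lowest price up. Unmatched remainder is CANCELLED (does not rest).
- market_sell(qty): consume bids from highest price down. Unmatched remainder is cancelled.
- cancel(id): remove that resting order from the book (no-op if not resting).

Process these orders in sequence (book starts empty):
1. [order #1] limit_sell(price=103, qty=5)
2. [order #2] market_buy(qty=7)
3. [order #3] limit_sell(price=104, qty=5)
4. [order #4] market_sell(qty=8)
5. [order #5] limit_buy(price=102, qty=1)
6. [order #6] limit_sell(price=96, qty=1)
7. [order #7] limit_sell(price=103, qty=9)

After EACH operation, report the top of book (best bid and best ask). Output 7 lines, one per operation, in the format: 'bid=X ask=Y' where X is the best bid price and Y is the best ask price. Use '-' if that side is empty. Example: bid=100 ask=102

Answer: bid=- ask=103
bid=- ask=-
bid=- ask=104
bid=- ask=104
bid=102 ask=104
bid=- ask=104
bid=- ask=103

Derivation:
After op 1 [order #1] limit_sell(price=103, qty=5): fills=none; bids=[-] asks=[#1:5@103]
After op 2 [order #2] market_buy(qty=7): fills=#2x#1:5@103; bids=[-] asks=[-]
After op 3 [order #3] limit_sell(price=104, qty=5): fills=none; bids=[-] asks=[#3:5@104]
After op 4 [order #4] market_sell(qty=8): fills=none; bids=[-] asks=[#3:5@104]
After op 5 [order #5] limit_buy(price=102, qty=1): fills=none; bids=[#5:1@102] asks=[#3:5@104]
After op 6 [order #6] limit_sell(price=96, qty=1): fills=#5x#6:1@102; bids=[-] asks=[#3:5@104]
After op 7 [order #7] limit_sell(price=103, qty=9): fills=none; bids=[-] asks=[#7:9@103 #3:5@104]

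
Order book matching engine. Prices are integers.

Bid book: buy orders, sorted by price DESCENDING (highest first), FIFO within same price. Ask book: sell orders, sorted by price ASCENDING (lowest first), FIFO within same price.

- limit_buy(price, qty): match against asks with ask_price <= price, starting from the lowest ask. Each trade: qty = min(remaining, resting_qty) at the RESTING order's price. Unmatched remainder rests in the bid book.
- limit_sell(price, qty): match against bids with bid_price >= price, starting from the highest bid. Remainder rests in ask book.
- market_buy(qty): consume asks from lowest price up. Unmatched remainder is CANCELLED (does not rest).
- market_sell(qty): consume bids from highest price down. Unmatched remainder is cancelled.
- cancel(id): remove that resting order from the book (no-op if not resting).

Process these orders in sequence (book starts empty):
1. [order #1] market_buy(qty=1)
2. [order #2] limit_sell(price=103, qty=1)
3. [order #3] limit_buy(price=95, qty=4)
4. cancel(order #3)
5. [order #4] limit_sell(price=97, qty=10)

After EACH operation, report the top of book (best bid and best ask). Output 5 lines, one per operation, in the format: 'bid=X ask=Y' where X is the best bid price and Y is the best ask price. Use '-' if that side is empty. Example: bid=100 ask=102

After op 1 [order #1] market_buy(qty=1): fills=none; bids=[-] asks=[-]
After op 2 [order #2] limit_sell(price=103, qty=1): fills=none; bids=[-] asks=[#2:1@103]
After op 3 [order #3] limit_buy(price=95, qty=4): fills=none; bids=[#3:4@95] asks=[#2:1@103]
After op 4 cancel(order #3): fills=none; bids=[-] asks=[#2:1@103]
After op 5 [order #4] limit_sell(price=97, qty=10): fills=none; bids=[-] asks=[#4:10@97 #2:1@103]

Answer: bid=- ask=-
bid=- ask=103
bid=95 ask=103
bid=- ask=103
bid=- ask=97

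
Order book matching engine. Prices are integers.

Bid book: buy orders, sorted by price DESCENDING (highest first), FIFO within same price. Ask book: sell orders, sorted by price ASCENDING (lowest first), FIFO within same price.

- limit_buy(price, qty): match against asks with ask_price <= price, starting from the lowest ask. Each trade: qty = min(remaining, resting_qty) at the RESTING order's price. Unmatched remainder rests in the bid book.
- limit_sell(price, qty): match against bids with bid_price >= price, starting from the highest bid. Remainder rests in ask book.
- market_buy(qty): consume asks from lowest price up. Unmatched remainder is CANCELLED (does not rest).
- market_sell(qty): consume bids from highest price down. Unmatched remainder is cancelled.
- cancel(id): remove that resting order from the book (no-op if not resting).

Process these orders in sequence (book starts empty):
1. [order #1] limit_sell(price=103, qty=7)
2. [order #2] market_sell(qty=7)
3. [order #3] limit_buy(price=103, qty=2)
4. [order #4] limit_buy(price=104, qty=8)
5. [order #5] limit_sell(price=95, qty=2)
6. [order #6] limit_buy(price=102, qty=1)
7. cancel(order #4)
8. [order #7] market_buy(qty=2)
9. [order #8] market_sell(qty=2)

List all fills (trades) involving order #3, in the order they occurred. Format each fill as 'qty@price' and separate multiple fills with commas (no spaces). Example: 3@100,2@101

After op 1 [order #1] limit_sell(price=103, qty=7): fills=none; bids=[-] asks=[#1:7@103]
After op 2 [order #2] market_sell(qty=7): fills=none; bids=[-] asks=[#1:7@103]
After op 3 [order #3] limit_buy(price=103, qty=2): fills=#3x#1:2@103; bids=[-] asks=[#1:5@103]
After op 4 [order #4] limit_buy(price=104, qty=8): fills=#4x#1:5@103; bids=[#4:3@104] asks=[-]
After op 5 [order #5] limit_sell(price=95, qty=2): fills=#4x#5:2@104; bids=[#4:1@104] asks=[-]
After op 6 [order #6] limit_buy(price=102, qty=1): fills=none; bids=[#4:1@104 #6:1@102] asks=[-]
After op 7 cancel(order #4): fills=none; bids=[#6:1@102] asks=[-]
After op 8 [order #7] market_buy(qty=2): fills=none; bids=[#6:1@102] asks=[-]
After op 9 [order #8] market_sell(qty=2): fills=#6x#8:1@102; bids=[-] asks=[-]

Answer: 2@103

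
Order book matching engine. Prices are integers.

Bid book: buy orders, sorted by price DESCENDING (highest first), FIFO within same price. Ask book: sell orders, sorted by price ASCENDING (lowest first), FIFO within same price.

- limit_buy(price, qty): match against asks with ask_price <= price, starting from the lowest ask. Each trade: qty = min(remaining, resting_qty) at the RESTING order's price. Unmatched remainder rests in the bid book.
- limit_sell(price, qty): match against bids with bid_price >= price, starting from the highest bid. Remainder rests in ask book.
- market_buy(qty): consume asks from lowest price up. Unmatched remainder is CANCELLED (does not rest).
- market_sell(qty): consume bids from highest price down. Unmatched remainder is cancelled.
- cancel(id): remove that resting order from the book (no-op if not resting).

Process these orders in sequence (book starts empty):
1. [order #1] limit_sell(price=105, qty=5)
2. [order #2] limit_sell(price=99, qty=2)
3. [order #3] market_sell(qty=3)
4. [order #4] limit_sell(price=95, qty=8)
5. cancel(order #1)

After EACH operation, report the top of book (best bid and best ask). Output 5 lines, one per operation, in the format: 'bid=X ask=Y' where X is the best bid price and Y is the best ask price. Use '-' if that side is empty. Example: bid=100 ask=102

After op 1 [order #1] limit_sell(price=105, qty=5): fills=none; bids=[-] asks=[#1:5@105]
After op 2 [order #2] limit_sell(price=99, qty=2): fills=none; bids=[-] asks=[#2:2@99 #1:5@105]
After op 3 [order #3] market_sell(qty=3): fills=none; bids=[-] asks=[#2:2@99 #1:5@105]
After op 4 [order #4] limit_sell(price=95, qty=8): fills=none; bids=[-] asks=[#4:8@95 #2:2@99 #1:5@105]
After op 5 cancel(order #1): fills=none; bids=[-] asks=[#4:8@95 #2:2@99]

Answer: bid=- ask=105
bid=- ask=99
bid=- ask=99
bid=- ask=95
bid=- ask=95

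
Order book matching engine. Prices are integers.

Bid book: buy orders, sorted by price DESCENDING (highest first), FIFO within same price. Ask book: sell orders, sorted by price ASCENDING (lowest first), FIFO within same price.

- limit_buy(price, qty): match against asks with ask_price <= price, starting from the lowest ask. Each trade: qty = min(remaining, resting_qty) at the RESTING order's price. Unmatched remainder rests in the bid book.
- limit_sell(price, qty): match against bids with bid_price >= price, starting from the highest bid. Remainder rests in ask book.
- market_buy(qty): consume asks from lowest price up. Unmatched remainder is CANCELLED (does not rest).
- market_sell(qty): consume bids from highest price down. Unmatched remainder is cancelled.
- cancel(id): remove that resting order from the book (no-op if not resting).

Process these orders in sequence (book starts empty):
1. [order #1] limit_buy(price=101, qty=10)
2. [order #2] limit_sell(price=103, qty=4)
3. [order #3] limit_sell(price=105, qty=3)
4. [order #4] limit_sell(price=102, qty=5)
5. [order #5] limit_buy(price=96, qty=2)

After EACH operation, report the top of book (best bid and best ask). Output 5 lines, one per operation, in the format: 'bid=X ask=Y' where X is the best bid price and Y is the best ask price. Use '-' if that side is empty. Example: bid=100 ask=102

Answer: bid=101 ask=-
bid=101 ask=103
bid=101 ask=103
bid=101 ask=102
bid=101 ask=102

Derivation:
After op 1 [order #1] limit_buy(price=101, qty=10): fills=none; bids=[#1:10@101] asks=[-]
After op 2 [order #2] limit_sell(price=103, qty=4): fills=none; bids=[#1:10@101] asks=[#2:4@103]
After op 3 [order #3] limit_sell(price=105, qty=3): fills=none; bids=[#1:10@101] asks=[#2:4@103 #3:3@105]
After op 4 [order #4] limit_sell(price=102, qty=5): fills=none; bids=[#1:10@101] asks=[#4:5@102 #2:4@103 #3:3@105]
After op 5 [order #5] limit_buy(price=96, qty=2): fills=none; bids=[#1:10@101 #5:2@96] asks=[#4:5@102 #2:4@103 #3:3@105]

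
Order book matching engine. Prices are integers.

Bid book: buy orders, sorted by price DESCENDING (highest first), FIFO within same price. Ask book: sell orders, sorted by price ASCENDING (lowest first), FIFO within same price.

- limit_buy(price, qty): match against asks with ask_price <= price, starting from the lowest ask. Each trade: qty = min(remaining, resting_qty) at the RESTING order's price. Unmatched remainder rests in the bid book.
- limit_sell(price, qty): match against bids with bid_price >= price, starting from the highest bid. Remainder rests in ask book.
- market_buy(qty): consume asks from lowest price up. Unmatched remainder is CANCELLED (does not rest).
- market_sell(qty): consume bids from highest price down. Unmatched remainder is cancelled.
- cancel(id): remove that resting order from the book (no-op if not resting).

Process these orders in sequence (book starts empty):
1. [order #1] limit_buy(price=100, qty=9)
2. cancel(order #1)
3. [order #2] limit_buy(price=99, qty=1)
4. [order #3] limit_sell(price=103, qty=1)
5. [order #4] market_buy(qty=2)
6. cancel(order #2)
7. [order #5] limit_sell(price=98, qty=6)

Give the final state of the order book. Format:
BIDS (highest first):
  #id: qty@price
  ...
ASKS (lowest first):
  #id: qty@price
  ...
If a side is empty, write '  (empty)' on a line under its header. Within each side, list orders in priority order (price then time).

After op 1 [order #1] limit_buy(price=100, qty=9): fills=none; bids=[#1:9@100] asks=[-]
After op 2 cancel(order #1): fills=none; bids=[-] asks=[-]
After op 3 [order #2] limit_buy(price=99, qty=1): fills=none; bids=[#2:1@99] asks=[-]
After op 4 [order #3] limit_sell(price=103, qty=1): fills=none; bids=[#2:1@99] asks=[#3:1@103]
After op 5 [order #4] market_buy(qty=2): fills=#4x#3:1@103; bids=[#2:1@99] asks=[-]
After op 6 cancel(order #2): fills=none; bids=[-] asks=[-]
After op 7 [order #5] limit_sell(price=98, qty=6): fills=none; bids=[-] asks=[#5:6@98]

Answer: BIDS (highest first):
  (empty)
ASKS (lowest first):
  #5: 6@98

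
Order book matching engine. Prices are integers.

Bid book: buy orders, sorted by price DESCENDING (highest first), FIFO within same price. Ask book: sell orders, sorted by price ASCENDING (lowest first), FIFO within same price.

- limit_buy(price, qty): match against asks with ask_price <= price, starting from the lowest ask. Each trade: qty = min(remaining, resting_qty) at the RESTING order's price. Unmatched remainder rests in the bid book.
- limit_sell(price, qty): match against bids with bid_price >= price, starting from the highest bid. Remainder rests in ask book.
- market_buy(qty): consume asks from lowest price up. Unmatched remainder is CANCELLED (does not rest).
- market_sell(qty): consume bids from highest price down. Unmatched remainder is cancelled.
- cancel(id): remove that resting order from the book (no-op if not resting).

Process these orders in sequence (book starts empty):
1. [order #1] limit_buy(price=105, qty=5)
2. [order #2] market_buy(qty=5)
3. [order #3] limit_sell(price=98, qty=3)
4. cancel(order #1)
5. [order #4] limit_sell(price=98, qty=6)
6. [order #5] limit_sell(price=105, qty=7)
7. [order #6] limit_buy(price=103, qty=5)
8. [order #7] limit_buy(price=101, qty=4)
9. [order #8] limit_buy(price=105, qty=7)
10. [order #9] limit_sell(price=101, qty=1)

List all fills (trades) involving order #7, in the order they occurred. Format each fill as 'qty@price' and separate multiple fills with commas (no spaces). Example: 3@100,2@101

Answer: 1@98,1@101

Derivation:
After op 1 [order #1] limit_buy(price=105, qty=5): fills=none; bids=[#1:5@105] asks=[-]
After op 2 [order #2] market_buy(qty=5): fills=none; bids=[#1:5@105] asks=[-]
After op 3 [order #3] limit_sell(price=98, qty=3): fills=#1x#3:3@105; bids=[#1:2@105] asks=[-]
After op 4 cancel(order #1): fills=none; bids=[-] asks=[-]
After op 5 [order #4] limit_sell(price=98, qty=6): fills=none; bids=[-] asks=[#4:6@98]
After op 6 [order #5] limit_sell(price=105, qty=7): fills=none; bids=[-] asks=[#4:6@98 #5:7@105]
After op 7 [order #6] limit_buy(price=103, qty=5): fills=#6x#4:5@98; bids=[-] asks=[#4:1@98 #5:7@105]
After op 8 [order #7] limit_buy(price=101, qty=4): fills=#7x#4:1@98; bids=[#7:3@101] asks=[#5:7@105]
After op 9 [order #8] limit_buy(price=105, qty=7): fills=#8x#5:7@105; bids=[#7:3@101] asks=[-]
After op 10 [order #9] limit_sell(price=101, qty=1): fills=#7x#9:1@101; bids=[#7:2@101] asks=[-]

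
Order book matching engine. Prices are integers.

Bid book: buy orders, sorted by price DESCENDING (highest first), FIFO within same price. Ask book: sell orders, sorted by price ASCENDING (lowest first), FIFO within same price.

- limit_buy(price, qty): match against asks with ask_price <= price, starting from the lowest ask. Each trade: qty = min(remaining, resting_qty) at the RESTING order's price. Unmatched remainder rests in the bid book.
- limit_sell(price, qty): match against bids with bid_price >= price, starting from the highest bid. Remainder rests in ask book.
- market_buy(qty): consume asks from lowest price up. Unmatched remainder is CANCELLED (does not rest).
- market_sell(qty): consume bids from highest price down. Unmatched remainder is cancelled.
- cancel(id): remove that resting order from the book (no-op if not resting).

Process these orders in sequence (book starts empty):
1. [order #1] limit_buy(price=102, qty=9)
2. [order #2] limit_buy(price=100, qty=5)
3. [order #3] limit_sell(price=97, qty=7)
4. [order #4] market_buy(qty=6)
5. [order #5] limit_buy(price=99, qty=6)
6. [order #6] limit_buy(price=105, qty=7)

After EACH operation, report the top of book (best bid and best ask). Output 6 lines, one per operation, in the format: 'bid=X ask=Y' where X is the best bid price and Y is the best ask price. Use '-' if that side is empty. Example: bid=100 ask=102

Answer: bid=102 ask=-
bid=102 ask=-
bid=102 ask=-
bid=102 ask=-
bid=102 ask=-
bid=105 ask=-

Derivation:
After op 1 [order #1] limit_buy(price=102, qty=9): fills=none; bids=[#1:9@102] asks=[-]
After op 2 [order #2] limit_buy(price=100, qty=5): fills=none; bids=[#1:9@102 #2:5@100] asks=[-]
After op 3 [order #3] limit_sell(price=97, qty=7): fills=#1x#3:7@102; bids=[#1:2@102 #2:5@100] asks=[-]
After op 4 [order #4] market_buy(qty=6): fills=none; bids=[#1:2@102 #2:5@100] asks=[-]
After op 5 [order #5] limit_buy(price=99, qty=6): fills=none; bids=[#1:2@102 #2:5@100 #5:6@99] asks=[-]
After op 6 [order #6] limit_buy(price=105, qty=7): fills=none; bids=[#6:7@105 #1:2@102 #2:5@100 #5:6@99] asks=[-]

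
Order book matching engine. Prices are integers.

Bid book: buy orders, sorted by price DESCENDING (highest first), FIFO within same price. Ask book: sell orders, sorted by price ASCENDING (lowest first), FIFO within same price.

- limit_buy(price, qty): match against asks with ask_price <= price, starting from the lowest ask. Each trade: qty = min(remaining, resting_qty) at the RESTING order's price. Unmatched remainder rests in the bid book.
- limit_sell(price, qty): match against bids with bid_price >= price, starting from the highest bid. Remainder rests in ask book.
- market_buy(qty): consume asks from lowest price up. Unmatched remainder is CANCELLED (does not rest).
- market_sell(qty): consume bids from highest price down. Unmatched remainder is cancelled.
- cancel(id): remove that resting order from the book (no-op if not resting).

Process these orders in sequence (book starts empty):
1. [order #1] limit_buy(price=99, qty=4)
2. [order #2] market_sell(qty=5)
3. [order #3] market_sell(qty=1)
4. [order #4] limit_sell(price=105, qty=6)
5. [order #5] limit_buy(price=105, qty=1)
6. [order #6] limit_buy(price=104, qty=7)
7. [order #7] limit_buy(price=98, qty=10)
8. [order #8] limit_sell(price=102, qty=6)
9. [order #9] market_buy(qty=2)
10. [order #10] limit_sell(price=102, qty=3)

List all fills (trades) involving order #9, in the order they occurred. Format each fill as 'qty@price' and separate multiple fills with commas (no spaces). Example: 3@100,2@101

Answer: 2@105

Derivation:
After op 1 [order #1] limit_buy(price=99, qty=4): fills=none; bids=[#1:4@99] asks=[-]
After op 2 [order #2] market_sell(qty=5): fills=#1x#2:4@99; bids=[-] asks=[-]
After op 3 [order #3] market_sell(qty=1): fills=none; bids=[-] asks=[-]
After op 4 [order #4] limit_sell(price=105, qty=6): fills=none; bids=[-] asks=[#4:6@105]
After op 5 [order #5] limit_buy(price=105, qty=1): fills=#5x#4:1@105; bids=[-] asks=[#4:5@105]
After op 6 [order #6] limit_buy(price=104, qty=7): fills=none; bids=[#6:7@104] asks=[#4:5@105]
After op 7 [order #7] limit_buy(price=98, qty=10): fills=none; bids=[#6:7@104 #7:10@98] asks=[#4:5@105]
After op 8 [order #8] limit_sell(price=102, qty=6): fills=#6x#8:6@104; bids=[#6:1@104 #7:10@98] asks=[#4:5@105]
After op 9 [order #9] market_buy(qty=2): fills=#9x#4:2@105; bids=[#6:1@104 #7:10@98] asks=[#4:3@105]
After op 10 [order #10] limit_sell(price=102, qty=3): fills=#6x#10:1@104; bids=[#7:10@98] asks=[#10:2@102 #4:3@105]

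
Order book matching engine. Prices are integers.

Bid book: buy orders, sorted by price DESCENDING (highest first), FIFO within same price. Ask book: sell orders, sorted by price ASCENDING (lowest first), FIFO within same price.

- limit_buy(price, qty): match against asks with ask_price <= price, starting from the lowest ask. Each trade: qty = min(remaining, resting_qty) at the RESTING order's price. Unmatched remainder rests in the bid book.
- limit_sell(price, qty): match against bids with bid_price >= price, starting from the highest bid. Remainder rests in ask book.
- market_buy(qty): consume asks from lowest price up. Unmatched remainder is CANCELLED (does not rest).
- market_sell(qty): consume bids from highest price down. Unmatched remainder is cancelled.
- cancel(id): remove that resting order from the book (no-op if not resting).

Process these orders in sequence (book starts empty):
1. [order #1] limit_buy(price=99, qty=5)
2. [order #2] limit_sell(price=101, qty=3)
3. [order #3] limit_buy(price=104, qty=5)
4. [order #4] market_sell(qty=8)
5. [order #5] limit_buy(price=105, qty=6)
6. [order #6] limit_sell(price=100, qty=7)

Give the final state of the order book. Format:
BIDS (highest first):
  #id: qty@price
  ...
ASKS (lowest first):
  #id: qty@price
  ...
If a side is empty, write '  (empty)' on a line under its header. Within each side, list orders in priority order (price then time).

Answer: BIDS (highest first):
  (empty)
ASKS (lowest first):
  #6: 1@100

Derivation:
After op 1 [order #1] limit_buy(price=99, qty=5): fills=none; bids=[#1:5@99] asks=[-]
After op 2 [order #2] limit_sell(price=101, qty=3): fills=none; bids=[#1:5@99] asks=[#2:3@101]
After op 3 [order #3] limit_buy(price=104, qty=5): fills=#3x#2:3@101; bids=[#3:2@104 #1:5@99] asks=[-]
After op 4 [order #4] market_sell(qty=8): fills=#3x#4:2@104 #1x#4:5@99; bids=[-] asks=[-]
After op 5 [order #5] limit_buy(price=105, qty=6): fills=none; bids=[#5:6@105] asks=[-]
After op 6 [order #6] limit_sell(price=100, qty=7): fills=#5x#6:6@105; bids=[-] asks=[#6:1@100]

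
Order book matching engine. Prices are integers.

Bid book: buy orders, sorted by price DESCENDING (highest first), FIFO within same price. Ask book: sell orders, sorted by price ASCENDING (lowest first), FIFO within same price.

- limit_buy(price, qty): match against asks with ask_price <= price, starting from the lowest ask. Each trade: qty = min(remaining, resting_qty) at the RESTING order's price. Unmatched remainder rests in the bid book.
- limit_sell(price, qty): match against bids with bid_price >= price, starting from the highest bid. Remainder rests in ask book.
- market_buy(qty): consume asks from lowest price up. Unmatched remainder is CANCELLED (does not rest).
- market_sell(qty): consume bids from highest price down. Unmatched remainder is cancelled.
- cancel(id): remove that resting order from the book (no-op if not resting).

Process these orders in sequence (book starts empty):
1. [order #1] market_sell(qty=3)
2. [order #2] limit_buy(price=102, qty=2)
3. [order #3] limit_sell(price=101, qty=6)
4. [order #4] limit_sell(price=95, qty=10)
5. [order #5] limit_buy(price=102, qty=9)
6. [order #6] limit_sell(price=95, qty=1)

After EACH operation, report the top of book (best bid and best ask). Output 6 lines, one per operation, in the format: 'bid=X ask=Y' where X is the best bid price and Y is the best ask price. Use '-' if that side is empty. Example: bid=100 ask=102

After op 1 [order #1] market_sell(qty=3): fills=none; bids=[-] asks=[-]
After op 2 [order #2] limit_buy(price=102, qty=2): fills=none; bids=[#2:2@102] asks=[-]
After op 3 [order #3] limit_sell(price=101, qty=6): fills=#2x#3:2@102; bids=[-] asks=[#3:4@101]
After op 4 [order #4] limit_sell(price=95, qty=10): fills=none; bids=[-] asks=[#4:10@95 #3:4@101]
After op 5 [order #5] limit_buy(price=102, qty=9): fills=#5x#4:9@95; bids=[-] asks=[#4:1@95 #3:4@101]
After op 6 [order #6] limit_sell(price=95, qty=1): fills=none; bids=[-] asks=[#4:1@95 #6:1@95 #3:4@101]

Answer: bid=- ask=-
bid=102 ask=-
bid=- ask=101
bid=- ask=95
bid=- ask=95
bid=- ask=95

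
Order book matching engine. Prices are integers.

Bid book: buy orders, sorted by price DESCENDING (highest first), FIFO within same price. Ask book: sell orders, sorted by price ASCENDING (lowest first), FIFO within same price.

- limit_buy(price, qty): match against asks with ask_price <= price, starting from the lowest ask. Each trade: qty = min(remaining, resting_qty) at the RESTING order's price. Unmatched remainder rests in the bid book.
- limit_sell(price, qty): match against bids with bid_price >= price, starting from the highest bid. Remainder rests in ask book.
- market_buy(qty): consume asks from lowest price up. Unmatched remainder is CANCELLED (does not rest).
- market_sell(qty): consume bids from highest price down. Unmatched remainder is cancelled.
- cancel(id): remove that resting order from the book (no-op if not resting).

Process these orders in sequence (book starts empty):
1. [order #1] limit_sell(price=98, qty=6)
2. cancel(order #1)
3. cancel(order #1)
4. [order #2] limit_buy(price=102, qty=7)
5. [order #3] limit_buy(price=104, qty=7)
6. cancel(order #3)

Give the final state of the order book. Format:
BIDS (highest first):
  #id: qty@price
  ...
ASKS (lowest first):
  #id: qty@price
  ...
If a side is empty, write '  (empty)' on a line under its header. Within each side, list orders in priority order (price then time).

After op 1 [order #1] limit_sell(price=98, qty=6): fills=none; bids=[-] asks=[#1:6@98]
After op 2 cancel(order #1): fills=none; bids=[-] asks=[-]
After op 3 cancel(order #1): fills=none; bids=[-] asks=[-]
After op 4 [order #2] limit_buy(price=102, qty=7): fills=none; bids=[#2:7@102] asks=[-]
After op 5 [order #3] limit_buy(price=104, qty=7): fills=none; bids=[#3:7@104 #2:7@102] asks=[-]
After op 6 cancel(order #3): fills=none; bids=[#2:7@102] asks=[-]

Answer: BIDS (highest first):
  #2: 7@102
ASKS (lowest first):
  (empty)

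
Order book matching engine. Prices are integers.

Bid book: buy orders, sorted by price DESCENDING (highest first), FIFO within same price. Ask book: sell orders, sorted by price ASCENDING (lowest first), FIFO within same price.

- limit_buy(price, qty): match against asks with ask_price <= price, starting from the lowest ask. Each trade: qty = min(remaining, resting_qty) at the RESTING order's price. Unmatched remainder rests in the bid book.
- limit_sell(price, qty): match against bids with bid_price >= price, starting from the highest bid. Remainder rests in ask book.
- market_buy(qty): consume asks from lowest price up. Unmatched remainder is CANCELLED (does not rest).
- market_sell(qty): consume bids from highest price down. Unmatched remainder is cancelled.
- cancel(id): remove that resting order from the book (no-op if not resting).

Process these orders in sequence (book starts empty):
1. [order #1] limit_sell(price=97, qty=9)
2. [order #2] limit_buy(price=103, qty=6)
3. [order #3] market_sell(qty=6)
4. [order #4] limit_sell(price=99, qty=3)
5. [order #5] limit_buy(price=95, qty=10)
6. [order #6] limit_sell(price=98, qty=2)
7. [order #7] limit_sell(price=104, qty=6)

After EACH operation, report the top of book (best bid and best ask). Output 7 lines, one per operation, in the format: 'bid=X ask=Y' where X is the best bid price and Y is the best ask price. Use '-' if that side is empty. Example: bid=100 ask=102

Answer: bid=- ask=97
bid=- ask=97
bid=- ask=97
bid=- ask=97
bid=95 ask=97
bid=95 ask=97
bid=95 ask=97

Derivation:
After op 1 [order #1] limit_sell(price=97, qty=9): fills=none; bids=[-] asks=[#1:9@97]
After op 2 [order #2] limit_buy(price=103, qty=6): fills=#2x#1:6@97; bids=[-] asks=[#1:3@97]
After op 3 [order #3] market_sell(qty=6): fills=none; bids=[-] asks=[#1:3@97]
After op 4 [order #4] limit_sell(price=99, qty=3): fills=none; bids=[-] asks=[#1:3@97 #4:3@99]
After op 5 [order #5] limit_buy(price=95, qty=10): fills=none; bids=[#5:10@95] asks=[#1:3@97 #4:3@99]
After op 6 [order #6] limit_sell(price=98, qty=2): fills=none; bids=[#5:10@95] asks=[#1:3@97 #6:2@98 #4:3@99]
After op 7 [order #7] limit_sell(price=104, qty=6): fills=none; bids=[#5:10@95] asks=[#1:3@97 #6:2@98 #4:3@99 #7:6@104]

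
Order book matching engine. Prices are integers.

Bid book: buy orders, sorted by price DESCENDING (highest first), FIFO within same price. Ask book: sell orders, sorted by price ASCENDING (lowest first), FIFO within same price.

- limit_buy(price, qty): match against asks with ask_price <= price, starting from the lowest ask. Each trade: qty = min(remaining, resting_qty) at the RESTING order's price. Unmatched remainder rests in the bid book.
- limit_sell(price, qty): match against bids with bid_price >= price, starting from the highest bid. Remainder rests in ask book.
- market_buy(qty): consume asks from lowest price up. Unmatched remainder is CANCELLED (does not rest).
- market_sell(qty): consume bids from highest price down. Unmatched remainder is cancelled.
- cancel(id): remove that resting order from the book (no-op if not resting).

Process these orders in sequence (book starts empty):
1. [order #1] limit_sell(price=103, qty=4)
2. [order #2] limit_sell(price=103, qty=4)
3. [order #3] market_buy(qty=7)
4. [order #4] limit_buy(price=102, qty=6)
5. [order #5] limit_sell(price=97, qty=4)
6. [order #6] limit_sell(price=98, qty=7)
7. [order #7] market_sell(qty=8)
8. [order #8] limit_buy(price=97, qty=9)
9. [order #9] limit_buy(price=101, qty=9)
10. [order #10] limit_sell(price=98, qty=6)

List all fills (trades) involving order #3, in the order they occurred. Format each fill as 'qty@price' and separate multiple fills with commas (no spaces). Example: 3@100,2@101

Answer: 4@103,3@103

Derivation:
After op 1 [order #1] limit_sell(price=103, qty=4): fills=none; bids=[-] asks=[#1:4@103]
After op 2 [order #2] limit_sell(price=103, qty=4): fills=none; bids=[-] asks=[#1:4@103 #2:4@103]
After op 3 [order #3] market_buy(qty=7): fills=#3x#1:4@103 #3x#2:3@103; bids=[-] asks=[#2:1@103]
After op 4 [order #4] limit_buy(price=102, qty=6): fills=none; bids=[#4:6@102] asks=[#2:1@103]
After op 5 [order #5] limit_sell(price=97, qty=4): fills=#4x#5:4@102; bids=[#4:2@102] asks=[#2:1@103]
After op 6 [order #6] limit_sell(price=98, qty=7): fills=#4x#6:2@102; bids=[-] asks=[#6:5@98 #2:1@103]
After op 7 [order #7] market_sell(qty=8): fills=none; bids=[-] asks=[#6:5@98 #2:1@103]
After op 8 [order #8] limit_buy(price=97, qty=9): fills=none; bids=[#8:9@97] asks=[#6:5@98 #2:1@103]
After op 9 [order #9] limit_buy(price=101, qty=9): fills=#9x#6:5@98; bids=[#9:4@101 #8:9@97] asks=[#2:1@103]
After op 10 [order #10] limit_sell(price=98, qty=6): fills=#9x#10:4@101; bids=[#8:9@97] asks=[#10:2@98 #2:1@103]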